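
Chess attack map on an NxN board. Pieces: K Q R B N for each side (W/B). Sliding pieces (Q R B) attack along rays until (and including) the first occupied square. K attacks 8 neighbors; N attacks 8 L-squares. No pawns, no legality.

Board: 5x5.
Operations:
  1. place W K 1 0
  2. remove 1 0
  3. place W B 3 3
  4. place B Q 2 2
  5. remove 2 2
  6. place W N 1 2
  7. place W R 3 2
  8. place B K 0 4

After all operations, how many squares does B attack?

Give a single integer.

Answer: 3

Derivation:
Op 1: place WK@(1,0)
Op 2: remove (1,0)
Op 3: place WB@(3,3)
Op 4: place BQ@(2,2)
Op 5: remove (2,2)
Op 6: place WN@(1,2)
Op 7: place WR@(3,2)
Op 8: place BK@(0,4)
Per-piece attacks for B:
  BK@(0,4): attacks (0,3) (1,4) (1,3)
Union (3 distinct): (0,3) (1,3) (1,4)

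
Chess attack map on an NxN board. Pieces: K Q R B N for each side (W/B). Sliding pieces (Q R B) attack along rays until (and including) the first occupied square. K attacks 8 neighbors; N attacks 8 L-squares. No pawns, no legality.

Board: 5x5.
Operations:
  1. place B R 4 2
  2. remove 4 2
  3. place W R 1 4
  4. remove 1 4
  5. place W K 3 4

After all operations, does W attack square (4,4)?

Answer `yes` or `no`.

Answer: yes

Derivation:
Op 1: place BR@(4,2)
Op 2: remove (4,2)
Op 3: place WR@(1,4)
Op 4: remove (1,4)
Op 5: place WK@(3,4)
Per-piece attacks for W:
  WK@(3,4): attacks (3,3) (4,4) (2,4) (4,3) (2,3)
W attacks (4,4): yes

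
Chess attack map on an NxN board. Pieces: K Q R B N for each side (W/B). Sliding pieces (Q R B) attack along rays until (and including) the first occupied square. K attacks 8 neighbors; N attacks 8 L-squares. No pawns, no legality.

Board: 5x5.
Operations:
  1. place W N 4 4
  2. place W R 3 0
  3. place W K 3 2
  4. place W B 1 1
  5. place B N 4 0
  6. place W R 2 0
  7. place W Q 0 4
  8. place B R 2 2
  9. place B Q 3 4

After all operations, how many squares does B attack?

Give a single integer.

Answer: 13

Derivation:
Op 1: place WN@(4,4)
Op 2: place WR@(3,0)
Op 3: place WK@(3,2)
Op 4: place WB@(1,1)
Op 5: place BN@(4,0)
Op 6: place WR@(2,0)
Op 7: place WQ@(0,4)
Op 8: place BR@(2,2)
Op 9: place BQ@(3,4)
Per-piece attacks for B:
  BR@(2,2): attacks (2,3) (2,4) (2,1) (2,0) (3,2) (1,2) (0,2) [ray(0,-1) blocked at (2,0); ray(1,0) blocked at (3,2)]
  BQ@(3,4): attacks (3,3) (3,2) (4,4) (2,4) (1,4) (0,4) (4,3) (2,3) (1,2) (0,1) [ray(0,-1) blocked at (3,2); ray(1,0) blocked at (4,4); ray(-1,0) blocked at (0,4)]
  BN@(4,0): attacks (3,2) (2,1)
Union (13 distinct): (0,1) (0,2) (0,4) (1,2) (1,4) (2,0) (2,1) (2,3) (2,4) (3,2) (3,3) (4,3) (4,4)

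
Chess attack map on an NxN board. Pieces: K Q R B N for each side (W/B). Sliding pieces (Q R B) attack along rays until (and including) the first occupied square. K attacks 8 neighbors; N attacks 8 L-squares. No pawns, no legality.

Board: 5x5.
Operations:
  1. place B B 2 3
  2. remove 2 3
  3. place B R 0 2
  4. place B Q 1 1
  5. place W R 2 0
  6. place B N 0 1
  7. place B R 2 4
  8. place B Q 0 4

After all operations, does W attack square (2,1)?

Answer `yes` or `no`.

Op 1: place BB@(2,3)
Op 2: remove (2,3)
Op 3: place BR@(0,2)
Op 4: place BQ@(1,1)
Op 5: place WR@(2,0)
Op 6: place BN@(0,1)
Op 7: place BR@(2,4)
Op 8: place BQ@(0,4)
Per-piece attacks for W:
  WR@(2,0): attacks (2,1) (2,2) (2,3) (2,4) (3,0) (4,0) (1,0) (0,0) [ray(0,1) blocked at (2,4)]
W attacks (2,1): yes

Answer: yes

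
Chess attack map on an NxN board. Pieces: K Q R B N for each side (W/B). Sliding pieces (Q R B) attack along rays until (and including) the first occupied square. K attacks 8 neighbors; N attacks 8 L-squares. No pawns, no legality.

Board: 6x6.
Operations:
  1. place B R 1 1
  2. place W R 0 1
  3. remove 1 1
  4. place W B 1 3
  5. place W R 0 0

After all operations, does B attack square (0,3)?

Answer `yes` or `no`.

Answer: no

Derivation:
Op 1: place BR@(1,1)
Op 2: place WR@(0,1)
Op 3: remove (1,1)
Op 4: place WB@(1,3)
Op 5: place WR@(0,0)
Per-piece attacks for B:
B attacks (0,3): no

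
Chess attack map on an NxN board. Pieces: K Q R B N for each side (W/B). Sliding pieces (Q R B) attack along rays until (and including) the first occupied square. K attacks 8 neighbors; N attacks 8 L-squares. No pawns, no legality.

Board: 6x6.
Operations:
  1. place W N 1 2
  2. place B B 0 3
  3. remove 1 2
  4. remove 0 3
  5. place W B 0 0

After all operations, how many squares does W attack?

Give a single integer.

Answer: 5

Derivation:
Op 1: place WN@(1,2)
Op 2: place BB@(0,3)
Op 3: remove (1,2)
Op 4: remove (0,3)
Op 5: place WB@(0,0)
Per-piece attacks for W:
  WB@(0,0): attacks (1,1) (2,2) (3,3) (4,4) (5,5)
Union (5 distinct): (1,1) (2,2) (3,3) (4,4) (5,5)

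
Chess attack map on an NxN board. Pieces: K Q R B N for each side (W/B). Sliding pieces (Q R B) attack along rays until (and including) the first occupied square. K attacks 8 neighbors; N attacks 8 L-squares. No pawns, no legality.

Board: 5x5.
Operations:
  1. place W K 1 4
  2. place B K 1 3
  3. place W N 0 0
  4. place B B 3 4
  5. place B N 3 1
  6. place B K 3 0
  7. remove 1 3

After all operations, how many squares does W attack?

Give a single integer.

Op 1: place WK@(1,4)
Op 2: place BK@(1,3)
Op 3: place WN@(0,0)
Op 4: place BB@(3,4)
Op 5: place BN@(3,1)
Op 6: place BK@(3,0)
Op 7: remove (1,3)
Per-piece attacks for W:
  WN@(0,0): attacks (1,2) (2,1)
  WK@(1,4): attacks (1,3) (2,4) (0,4) (2,3) (0,3)
Union (7 distinct): (0,3) (0,4) (1,2) (1,3) (2,1) (2,3) (2,4)

Answer: 7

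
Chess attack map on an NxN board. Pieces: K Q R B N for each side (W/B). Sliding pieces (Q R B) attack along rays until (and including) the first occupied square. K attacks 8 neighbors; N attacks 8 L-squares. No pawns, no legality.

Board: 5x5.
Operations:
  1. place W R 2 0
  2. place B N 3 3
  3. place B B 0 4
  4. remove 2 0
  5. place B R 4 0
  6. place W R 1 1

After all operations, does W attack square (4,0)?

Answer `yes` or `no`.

Answer: no

Derivation:
Op 1: place WR@(2,0)
Op 2: place BN@(3,3)
Op 3: place BB@(0,4)
Op 4: remove (2,0)
Op 5: place BR@(4,0)
Op 6: place WR@(1,1)
Per-piece attacks for W:
  WR@(1,1): attacks (1,2) (1,3) (1,4) (1,0) (2,1) (3,1) (4,1) (0,1)
W attacks (4,0): no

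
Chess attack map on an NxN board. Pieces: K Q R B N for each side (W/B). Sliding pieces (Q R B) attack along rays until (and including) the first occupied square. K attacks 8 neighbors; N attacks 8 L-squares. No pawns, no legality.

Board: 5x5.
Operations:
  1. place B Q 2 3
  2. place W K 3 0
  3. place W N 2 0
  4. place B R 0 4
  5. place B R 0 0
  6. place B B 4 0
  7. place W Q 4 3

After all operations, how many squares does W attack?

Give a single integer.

Answer: 14

Derivation:
Op 1: place BQ@(2,3)
Op 2: place WK@(3,0)
Op 3: place WN@(2,0)
Op 4: place BR@(0,4)
Op 5: place BR@(0,0)
Op 6: place BB@(4,0)
Op 7: place WQ@(4,3)
Per-piece attacks for W:
  WN@(2,0): attacks (3,2) (4,1) (1,2) (0,1)
  WK@(3,0): attacks (3,1) (4,0) (2,0) (4,1) (2,1)
  WQ@(4,3): attacks (4,4) (4,2) (4,1) (4,0) (3,3) (2,3) (3,4) (3,2) (2,1) (1,0) [ray(0,-1) blocked at (4,0); ray(-1,0) blocked at (2,3)]
Union (14 distinct): (0,1) (1,0) (1,2) (2,0) (2,1) (2,3) (3,1) (3,2) (3,3) (3,4) (4,0) (4,1) (4,2) (4,4)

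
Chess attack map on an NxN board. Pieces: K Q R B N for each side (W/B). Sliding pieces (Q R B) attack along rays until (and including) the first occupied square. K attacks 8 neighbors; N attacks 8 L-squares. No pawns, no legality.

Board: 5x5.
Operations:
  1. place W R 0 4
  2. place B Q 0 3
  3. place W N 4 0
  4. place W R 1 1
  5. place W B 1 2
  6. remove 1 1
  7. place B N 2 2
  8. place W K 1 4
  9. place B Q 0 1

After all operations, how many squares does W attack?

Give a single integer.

Op 1: place WR@(0,4)
Op 2: place BQ@(0,3)
Op 3: place WN@(4,0)
Op 4: place WR@(1,1)
Op 5: place WB@(1,2)
Op 6: remove (1,1)
Op 7: place BN@(2,2)
Op 8: place WK@(1,4)
Op 9: place BQ@(0,1)
Per-piece attacks for W:
  WR@(0,4): attacks (0,3) (1,4) [ray(0,-1) blocked at (0,3); ray(1,0) blocked at (1,4)]
  WB@(1,2): attacks (2,3) (3,4) (2,1) (3,0) (0,3) (0,1) [ray(-1,1) blocked at (0,3); ray(-1,-1) blocked at (0,1)]
  WK@(1,4): attacks (1,3) (2,4) (0,4) (2,3) (0,3)
  WN@(4,0): attacks (3,2) (2,1)
Union (11 distinct): (0,1) (0,3) (0,4) (1,3) (1,4) (2,1) (2,3) (2,4) (3,0) (3,2) (3,4)

Answer: 11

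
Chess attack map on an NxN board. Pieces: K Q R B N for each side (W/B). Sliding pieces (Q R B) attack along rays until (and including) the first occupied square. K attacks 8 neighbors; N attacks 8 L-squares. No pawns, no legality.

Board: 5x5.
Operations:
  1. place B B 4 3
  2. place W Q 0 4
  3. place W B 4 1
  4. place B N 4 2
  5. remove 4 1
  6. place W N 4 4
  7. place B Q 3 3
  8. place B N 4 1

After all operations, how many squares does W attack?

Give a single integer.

Answer: 14

Derivation:
Op 1: place BB@(4,3)
Op 2: place WQ@(0,4)
Op 3: place WB@(4,1)
Op 4: place BN@(4,2)
Op 5: remove (4,1)
Op 6: place WN@(4,4)
Op 7: place BQ@(3,3)
Op 8: place BN@(4,1)
Per-piece attacks for W:
  WQ@(0,4): attacks (0,3) (0,2) (0,1) (0,0) (1,4) (2,4) (3,4) (4,4) (1,3) (2,2) (3,1) (4,0) [ray(1,0) blocked at (4,4)]
  WN@(4,4): attacks (3,2) (2,3)
Union (14 distinct): (0,0) (0,1) (0,2) (0,3) (1,3) (1,4) (2,2) (2,3) (2,4) (3,1) (3,2) (3,4) (4,0) (4,4)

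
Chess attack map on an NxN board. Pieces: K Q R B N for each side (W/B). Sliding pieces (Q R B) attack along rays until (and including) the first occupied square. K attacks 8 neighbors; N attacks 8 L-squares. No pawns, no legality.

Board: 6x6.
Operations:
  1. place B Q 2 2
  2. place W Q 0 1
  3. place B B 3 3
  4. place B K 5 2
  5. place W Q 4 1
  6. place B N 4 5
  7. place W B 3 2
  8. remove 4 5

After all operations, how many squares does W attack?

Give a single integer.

Op 1: place BQ@(2,2)
Op 2: place WQ@(0,1)
Op 3: place BB@(3,3)
Op 4: place BK@(5,2)
Op 5: place WQ@(4,1)
Op 6: place BN@(4,5)
Op 7: place WB@(3,2)
Op 8: remove (4,5)
Per-piece attacks for W:
  WQ@(0,1): attacks (0,2) (0,3) (0,4) (0,5) (0,0) (1,1) (2,1) (3,1) (4,1) (1,2) (2,3) (3,4) (4,5) (1,0) [ray(1,0) blocked at (4,1)]
  WB@(3,2): attacks (4,3) (5,4) (4,1) (2,3) (1,4) (0,5) (2,1) (1,0) [ray(1,-1) blocked at (4,1)]
  WQ@(4,1): attacks (4,2) (4,3) (4,4) (4,5) (4,0) (5,1) (3,1) (2,1) (1,1) (0,1) (5,2) (5,0) (3,2) (3,0) [ray(-1,0) blocked at (0,1); ray(1,1) blocked at (5,2); ray(-1,1) blocked at (3,2)]
Union (26 distinct): (0,0) (0,1) (0,2) (0,3) (0,4) (0,5) (1,0) (1,1) (1,2) (1,4) (2,1) (2,3) (3,0) (3,1) (3,2) (3,4) (4,0) (4,1) (4,2) (4,3) (4,4) (4,5) (5,0) (5,1) (5,2) (5,4)

Answer: 26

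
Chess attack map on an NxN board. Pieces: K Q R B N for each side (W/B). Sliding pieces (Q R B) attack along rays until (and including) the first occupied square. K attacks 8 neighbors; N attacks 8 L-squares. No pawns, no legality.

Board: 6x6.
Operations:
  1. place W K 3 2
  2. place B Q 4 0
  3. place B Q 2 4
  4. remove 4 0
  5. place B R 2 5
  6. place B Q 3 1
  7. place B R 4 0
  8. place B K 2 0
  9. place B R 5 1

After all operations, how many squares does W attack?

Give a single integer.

Op 1: place WK@(3,2)
Op 2: place BQ@(4,0)
Op 3: place BQ@(2,4)
Op 4: remove (4,0)
Op 5: place BR@(2,5)
Op 6: place BQ@(3,1)
Op 7: place BR@(4,0)
Op 8: place BK@(2,0)
Op 9: place BR@(5,1)
Per-piece attacks for W:
  WK@(3,2): attacks (3,3) (3,1) (4,2) (2,2) (4,3) (4,1) (2,3) (2,1)
Union (8 distinct): (2,1) (2,2) (2,3) (3,1) (3,3) (4,1) (4,2) (4,3)

Answer: 8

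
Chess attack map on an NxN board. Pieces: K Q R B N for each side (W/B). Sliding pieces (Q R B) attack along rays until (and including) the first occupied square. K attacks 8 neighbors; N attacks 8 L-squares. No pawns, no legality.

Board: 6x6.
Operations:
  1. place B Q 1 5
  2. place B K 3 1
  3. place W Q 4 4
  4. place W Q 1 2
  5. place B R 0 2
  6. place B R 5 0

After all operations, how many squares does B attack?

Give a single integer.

Op 1: place BQ@(1,5)
Op 2: place BK@(3,1)
Op 3: place WQ@(4,4)
Op 4: place WQ@(1,2)
Op 5: place BR@(0,2)
Op 6: place BR@(5,0)
Per-piece attacks for B:
  BR@(0,2): attacks (0,3) (0,4) (0,5) (0,1) (0,0) (1,2) [ray(1,0) blocked at (1,2)]
  BQ@(1,5): attacks (1,4) (1,3) (1,2) (2,5) (3,5) (4,5) (5,5) (0,5) (2,4) (3,3) (4,2) (5,1) (0,4) [ray(0,-1) blocked at (1,2)]
  BK@(3,1): attacks (3,2) (3,0) (4,1) (2,1) (4,2) (4,0) (2,2) (2,0)
  BR@(5,0): attacks (5,1) (5,2) (5,3) (5,4) (5,5) (4,0) (3,0) (2,0) (1,0) (0,0)
Union (27 distinct): (0,0) (0,1) (0,3) (0,4) (0,5) (1,0) (1,2) (1,3) (1,4) (2,0) (2,1) (2,2) (2,4) (2,5) (3,0) (3,2) (3,3) (3,5) (4,0) (4,1) (4,2) (4,5) (5,1) (5,2) (5,3) (5,4) (5,5)

Answer: 27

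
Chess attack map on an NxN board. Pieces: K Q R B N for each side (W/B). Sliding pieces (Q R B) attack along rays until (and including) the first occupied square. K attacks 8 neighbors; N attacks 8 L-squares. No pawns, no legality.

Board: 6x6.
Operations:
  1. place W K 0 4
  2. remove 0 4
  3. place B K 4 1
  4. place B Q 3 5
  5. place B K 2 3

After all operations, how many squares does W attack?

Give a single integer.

Answer: 0

Derivation:
Op 1: place WK@(0,4)
Op 2: remove (0,4)
Op 3: place BK@(4,1)
Op 4: place BQ@(3,5)
Op 5: place BK@(2,3)
Per-piece attacks for W:
Union (0 distinct): (none)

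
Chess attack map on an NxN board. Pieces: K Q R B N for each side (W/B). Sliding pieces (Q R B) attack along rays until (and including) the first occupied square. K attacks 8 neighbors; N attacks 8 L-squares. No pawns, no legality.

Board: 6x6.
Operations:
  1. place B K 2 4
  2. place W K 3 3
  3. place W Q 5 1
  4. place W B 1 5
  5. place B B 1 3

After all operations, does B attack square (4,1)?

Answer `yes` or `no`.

Op 1: place BK@(2,4)
Op 2: place WK@(3,3)
Op 3: place WQ@(5,1)
Op 4: place WB@(1,5)
Op 5: place BB@(1,3)
Per-piece attacks for B:
  BB@(1,3): attacks (2,4) (2,2) (3,1) (4,0) (0,4) (0,2) [ray(1,1) blocked at (2,4)]
  BK@(2,4): attacks (2,5) (2,3) (3,4) (1,4) (3,5) (3,3) (1,5) (1,3)
B attacks (4,1): no

Answer: no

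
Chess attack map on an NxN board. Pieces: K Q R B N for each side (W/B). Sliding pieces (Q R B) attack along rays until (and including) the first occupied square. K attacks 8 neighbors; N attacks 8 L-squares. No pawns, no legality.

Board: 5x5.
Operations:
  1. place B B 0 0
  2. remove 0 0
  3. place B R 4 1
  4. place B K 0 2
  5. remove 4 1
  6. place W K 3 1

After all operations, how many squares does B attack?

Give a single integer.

Op 1: place BB@(0,0)
Op 2: remove (0,0)
Op 3: place BR@(4,1)
Op 4: place BK@(0,2)
Op 5: remove (4,1)
Op 6: place WK@(3,1)
Per-piece attacks for B:
  BK@(0,2): attacks (0,3) (0,1) (1,2) (1,3) (1,1)
Union (5 distinct): (0,1) (0,3) (1,1) (1,2) (1,3)

Answer: 5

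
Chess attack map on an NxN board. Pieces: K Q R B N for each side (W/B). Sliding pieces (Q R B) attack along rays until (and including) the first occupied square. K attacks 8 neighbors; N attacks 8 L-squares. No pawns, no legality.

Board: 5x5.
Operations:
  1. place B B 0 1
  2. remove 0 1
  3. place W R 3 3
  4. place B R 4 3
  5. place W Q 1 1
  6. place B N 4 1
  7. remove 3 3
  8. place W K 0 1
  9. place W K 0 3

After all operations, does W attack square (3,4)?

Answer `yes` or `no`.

Answer: no

Derivation:
Op 1: place BB@(0,1)
Op 2: remove (0,1)
Op 3: place WR@(3,3)
Op 4: place BR@(4,3)
Op 5: place WQ@(1,1)
Op 6: place BN@(4,1)
Op 7: remove (3,3)
Op 8: place WK@(0,1)
Op 9: place WK@(0,3)
Per-piece attacks for W:
  WK@(0,1): attacks (0,2) (0,0) (1,1) (1,2) (1,0)
  WK@(0,3): attacks (0,4) (0,2) (1,3) (1,4) (1,2)
  WQ@(1,1): attacks (1,2) (1,3) (1,4) (1,0) (2,1) (3,1) (4,1) (0,1) (2,2) (3,3) (4,4) (2,0) (0,2) (0,0) [ray(1,0) blocked at (4,1); ray(-1,0) blocked at (0,1)]
W attacks (3,4): no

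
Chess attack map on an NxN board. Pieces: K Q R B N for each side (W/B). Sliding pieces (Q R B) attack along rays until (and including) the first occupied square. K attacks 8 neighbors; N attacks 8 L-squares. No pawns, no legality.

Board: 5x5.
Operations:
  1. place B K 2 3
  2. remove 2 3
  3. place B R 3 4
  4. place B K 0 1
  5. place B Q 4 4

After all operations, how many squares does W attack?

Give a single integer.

Answer: 0

Derivation:
Op 1: place BK@(2,3)
Op 2: remove (2,3)
Op 3: place BR@(3,4)
Op 4: place BK@(0,1)
Op 5: place BQ@(4,4)
Per-piece attacks for W:
Union (0 distinct): (none)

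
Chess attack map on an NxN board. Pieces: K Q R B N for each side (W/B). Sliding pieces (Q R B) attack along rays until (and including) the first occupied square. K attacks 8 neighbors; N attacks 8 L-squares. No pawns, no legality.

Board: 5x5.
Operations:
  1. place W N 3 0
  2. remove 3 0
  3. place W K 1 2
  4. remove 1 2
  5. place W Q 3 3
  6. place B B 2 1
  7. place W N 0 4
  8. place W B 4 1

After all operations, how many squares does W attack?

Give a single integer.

Op 1: place WN@(3,0)
Op 2: remove (3,0)
Op 3: place WK@(1,2)
Op 4: remove (1,2)
Op 5: place WQ@(3,3)
Op 6: place BB@(2,1)
Op 7: place WN@(0,4)
Op 8: place WB@(4,1)
Per-piece attacks for W:
  WN@(0,4): attacks (1,2) (2,3)
  WQ@(3,3): attacks (3,4) (3,2) (3,1) (3,0) (4,3) (2,3) (1,3) (0,3) (4,4) (4,2) (2,4) (2,2) (1,1) (0,0)
  WB@(4,1): attacks (3,2) (2,3) (1,4) (3,0)
Union (16 distinct): (0,0) (0,3) (1,1) (1,2) (1,3) (1,4) (2,2) (2,3) (2,4) (3,0) (3,1) (3,2) (3,4) (4,2) (4,3) (4,4)

Answer: 16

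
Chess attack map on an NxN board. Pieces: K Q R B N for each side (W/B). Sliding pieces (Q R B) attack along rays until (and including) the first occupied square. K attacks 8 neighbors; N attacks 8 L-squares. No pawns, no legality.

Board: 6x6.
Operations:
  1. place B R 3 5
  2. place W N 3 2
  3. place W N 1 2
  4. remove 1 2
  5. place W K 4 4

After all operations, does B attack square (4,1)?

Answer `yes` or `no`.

Op 1: place BR@(3,5)
Op 2: place WN@(3,2)
Op 3: place WN@(1,2)
Op 4: remove (1,2)
Op 5: place WK@(4,4)
Per-piece attacks for B:
  BR@(3,5): attacks (3,4) (3,3) (3,2) (4,5) (5,5) (2,5) (1,5) (0,5) [ray(0,-1) blocked at (3,2)]
B attacks (4,1): no

Answer: no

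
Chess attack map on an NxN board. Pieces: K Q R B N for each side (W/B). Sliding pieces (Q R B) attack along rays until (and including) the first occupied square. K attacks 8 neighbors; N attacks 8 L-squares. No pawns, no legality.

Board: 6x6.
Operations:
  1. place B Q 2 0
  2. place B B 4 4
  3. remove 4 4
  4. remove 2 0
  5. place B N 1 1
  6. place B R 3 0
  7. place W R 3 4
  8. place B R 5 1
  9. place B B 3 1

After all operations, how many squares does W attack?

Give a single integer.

Op 1: place BQ@(2,0)
Op 2: place BB@(4,4)
Op 3: remove (4,4)
Op 4: remove (2,0)
Op 5: place BN@(1,1)
Op 6: place BR@(3,0)
Op 7: place WR@(3,4)
Op 8: place BR@(5,1)
Op 9: place BB@(3,1)
Per-piece attacks for W:
  WR@(3,4): attacks (3,5) (3,3) (3,2) (3,1) (4,4) (5,4) (2,4) (1,4) (0,4) [ray(0,-1) blocked at (3,1)]
Union (9 distinct): (0,4) (1,4) (2,4) (3,1) (3,2) (3,3) (3,5) (4,4) (5,4)

Answer: 9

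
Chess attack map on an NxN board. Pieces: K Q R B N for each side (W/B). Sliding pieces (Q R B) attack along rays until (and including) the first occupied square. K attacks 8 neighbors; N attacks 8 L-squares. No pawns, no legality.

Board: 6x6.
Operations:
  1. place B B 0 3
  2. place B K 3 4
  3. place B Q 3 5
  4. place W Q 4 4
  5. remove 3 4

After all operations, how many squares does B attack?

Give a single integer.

Op 1: place BB@(0,3)
Op 2: place BK@(3,4)
Op 3: place BQ@(3,5)
Op 4: place WQ@(4,4)
Op 5: remove (3,4)
Per-piece attacks for B:
  BB@(0,3): attacks (1,4) (2,5) (1,2) (2,1) (3,0)
  BQ@(3,5): attacks (3,4) (3,3) (3,2) (3,1) (3,0) (4,5) (5,5) (2,5) (1,5) (0,5) (4,4) (2,4) (1,3) (0,2) [ray(1,-1) blocked at (4,4)]
Union (17 distinct): (0,2) (0,5) (1,2) (1,3) (1,4) (1,5) (2,1) (2,4) (2,5) (3,0) (3,1) (3,2) (3,3) (3,4) (4,4) (4,5) (5,5)

Answer: 17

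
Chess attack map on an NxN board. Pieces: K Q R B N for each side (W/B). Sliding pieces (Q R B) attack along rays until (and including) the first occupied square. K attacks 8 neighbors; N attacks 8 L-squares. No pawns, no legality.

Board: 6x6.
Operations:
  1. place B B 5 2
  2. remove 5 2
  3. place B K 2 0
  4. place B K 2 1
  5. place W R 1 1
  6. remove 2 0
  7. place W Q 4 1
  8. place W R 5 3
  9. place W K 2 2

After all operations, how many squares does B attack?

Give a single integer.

Op 1: place BB@(5,2)
Op 2: remove (5,2)
Op 3: place BK@(2,0)
Op 4: place BK@(2,1)
Op 5: place WR@(1,1)
Op 6: remove (2,0)
Op 7: place WQ@(4,1)
Op 8: place WR@(5,3)
Op 9: place WK@(2,2)
Per-piece attacks for B:
  BK@(2,1): attacks (2,2) (2,0) (3,1) (1,1) (3,2) (3,0) (1,2) (1,0)
Union (8 distinct): (1,0) (1,1) (1,2) (2,0) (2,2) (3,0) (3,1) (3,2)

Answer: 8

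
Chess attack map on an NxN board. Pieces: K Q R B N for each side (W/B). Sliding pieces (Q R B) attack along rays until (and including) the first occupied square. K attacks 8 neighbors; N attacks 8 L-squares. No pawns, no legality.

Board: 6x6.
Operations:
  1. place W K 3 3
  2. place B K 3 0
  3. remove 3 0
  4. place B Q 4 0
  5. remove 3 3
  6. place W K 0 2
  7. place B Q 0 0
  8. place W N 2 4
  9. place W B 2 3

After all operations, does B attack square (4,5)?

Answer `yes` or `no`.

Answer: yes

Derivation:
Op 1: place WK@(3,3)
Op 2: place BK@(3,0)
Op 3: remove (3,0)
Op 4: place BQ@(4,0)
Op 5: remove (3,3)
Op 6: place WK@(0,2)
Op 7: place BQ@(0,0)
Op 8: place WN@(2,4)
Op 9: place WB@(2,3)
Per-piece attacks for B:
  BQ@(0,0): attacks (0,1) (0,2) (1,0) (2,0) (3,0) (4,0) (1,1) (2,2) (3,3) (4,4) (5,5) [ray(0,1) blocked at (0,2); ray(1,0) blocked at (4,0)]
  BQ@(4,0): attacks (4,1) (4,2) (4,3) (4,4) (4,5) (5,0) (3,0) (2,0) (1,0) (0,0) (5,1) (3,1) (2,2) (1,3) (0,4) [ray(-1,0) blocked at (0,0)]
B attacks (4,5): yes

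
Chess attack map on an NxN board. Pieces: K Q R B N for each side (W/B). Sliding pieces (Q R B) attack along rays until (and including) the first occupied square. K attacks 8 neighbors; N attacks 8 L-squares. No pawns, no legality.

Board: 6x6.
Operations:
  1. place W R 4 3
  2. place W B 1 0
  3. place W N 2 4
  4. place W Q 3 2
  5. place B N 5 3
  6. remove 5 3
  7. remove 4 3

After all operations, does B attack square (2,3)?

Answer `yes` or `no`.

Op 1: place WR@(4,3)
Op 2: place WB@(1,0)
Op 3: place WN@(2,4)
Op 4: place WQ@(3,2)
Op 5: place BN@(5,3)
Op 6: remove (5,3)
Op 7: remove (4,3)
Per-piece attacks for B:
B attacks (2,3): no

Answer: no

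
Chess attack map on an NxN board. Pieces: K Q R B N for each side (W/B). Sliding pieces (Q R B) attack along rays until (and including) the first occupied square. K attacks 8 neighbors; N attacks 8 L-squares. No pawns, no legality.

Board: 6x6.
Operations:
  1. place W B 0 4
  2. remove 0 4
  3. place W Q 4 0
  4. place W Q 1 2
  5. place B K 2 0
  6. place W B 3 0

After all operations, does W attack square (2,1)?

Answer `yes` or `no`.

Answer: yes

Derivation:
Op 1: place WB@(0,4)
Op 2: remove (0,4)
Op 3: place WQ@(4,0)
Op 4: place WQ@(1,2)
Op 5: place BK@(2,0)
Op 6: place WB@(3,0)
Per-piece attacks for W:
  WQ@(1,2): attacks (1,3) (1,4) (1,5) (1,1) (1,0) (2,2) (3,2) (4,2) (5,2) (0,2) (2,3) (3,4) (4,5) (2,1) (3,0) (0,3) (0,1) [ray(1,-1) blocked at (3,0)]
  WB@(3,0): attacks (4,1) (5,2) (2,1) (1,2) [ray(-1,1) blocked at (1,2)]
  WQ@(4,0): attacks (4,1) (4,2) (4,3) (4,4) (4,5) (5,0) (3,0) (5,1) (3,1) (2,2) (1,3) (0,4) [ray(-1,0) blocked at (3,0)]
W attacks (2,1): yes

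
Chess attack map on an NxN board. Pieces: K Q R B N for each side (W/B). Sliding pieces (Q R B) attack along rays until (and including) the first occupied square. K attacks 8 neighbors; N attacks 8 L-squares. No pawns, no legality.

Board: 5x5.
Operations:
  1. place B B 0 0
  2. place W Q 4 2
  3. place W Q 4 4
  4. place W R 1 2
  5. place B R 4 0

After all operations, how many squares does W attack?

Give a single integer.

Answer: 20

Derivation:
Op 1: place BB@(0,0)
Op 2: place WQ@(4,2)
Op 3: place WQ@(4,4)
Op 4: place WR@(1,2)
Op 5: place BR@(4,0)
Per-piece attacks for W:
  WR@(1,2): attacks (1,3) (1,4) (1,1) (1,0) (2,2) (3,2) (4,2) (0,2) [ray(1,0) blocked at (4,2)]
  WQ@(4,2): attacks (4,3) (4,4) (4,1) (4,0) (3,2) (2,2) (1,2) (3,3) (2,4) (3,1) (2,0) [ray(0,1) blocked at (4,4); ray(0,-1) blocked at (4,0); ray(-1,0) blocked at (1,2)]
  WQ@(4,4): attacks (4,3) (4,2) (3,4) (2,4) (1,4) (0,4) (3,3) (2,2) (1,1) (0,0) [ray(0,-1) blocked at (4,2); ray(-1,-1) blocked at (0,0)]
Union (20 distinct): (0,0) (0,2) (0,4) (1,0) (1,1) (1,2) (1,3) (1,4) (2,0) (2,2) (2,4) (3,1) (3,2) (3,3) (3,4) (4,0) (4,1) (4,2) (4,3) (4,4)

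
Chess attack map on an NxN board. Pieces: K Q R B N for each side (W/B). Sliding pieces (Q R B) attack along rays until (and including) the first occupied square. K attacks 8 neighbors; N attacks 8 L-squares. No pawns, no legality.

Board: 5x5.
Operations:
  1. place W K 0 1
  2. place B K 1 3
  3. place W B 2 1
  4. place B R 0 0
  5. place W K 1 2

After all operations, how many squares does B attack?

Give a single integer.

Answer: 13

Derivation:
Op 1: place WK@(0,1)
Op 2: place BK@(1,3)
Op 3: place WB@(2,1)
Op 4: place BR@(0,0)
Op 5: place WK@(1,2)
Per-piece attacks for B:
  BR@(0,0): attacks (0,1) (1,0) (2,0) (3,0) (4,0) [ray(0,1) blocked at (0,1)]
  BK@(1,3): attacks (1,4) (1,2) (2,3) (0,3) (2,4) (2,2) (0,4) (0,2)
Union (13 distinct): (0,1) (0,2) (0,3) (0,4) (1,0) (1,2) (1,4) (2,0) (2,2) (2,3) (2,4) (3,0) (4,0)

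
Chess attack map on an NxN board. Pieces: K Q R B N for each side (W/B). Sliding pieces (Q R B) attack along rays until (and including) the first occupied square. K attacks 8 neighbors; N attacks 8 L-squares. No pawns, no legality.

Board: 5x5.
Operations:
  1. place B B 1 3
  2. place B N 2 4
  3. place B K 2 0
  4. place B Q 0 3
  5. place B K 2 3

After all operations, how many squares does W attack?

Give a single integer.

Op 1: place BB@(1,3)
Op 2: place BN@(2,4)
Op 3: place BK@(2,0)
Op 4: place BQ@(0,3)
Op 5: place BK@(2,3)
Per-piece attacks for W:
Union (0 distinct): (none)

Answer: 0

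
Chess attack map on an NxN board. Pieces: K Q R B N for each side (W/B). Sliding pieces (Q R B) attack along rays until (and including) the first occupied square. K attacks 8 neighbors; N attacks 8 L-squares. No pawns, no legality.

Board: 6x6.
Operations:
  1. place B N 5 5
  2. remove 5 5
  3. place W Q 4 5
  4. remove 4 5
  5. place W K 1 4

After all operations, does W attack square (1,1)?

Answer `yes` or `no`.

Op 1: place BN@(5,5)
Op 2: remove (5,5)
Op 3: place WQ@(4,5)
Op 4: remove (4,5)
Op 5: place WK@(1,4)
Per-piece attacks for W:
  WK@(1,4): attacks (1,5) (1,3) (2,4) (0,4) (2,5) (2,3) (0,5) (0,3)
W attacks (1,1): no

Answer: no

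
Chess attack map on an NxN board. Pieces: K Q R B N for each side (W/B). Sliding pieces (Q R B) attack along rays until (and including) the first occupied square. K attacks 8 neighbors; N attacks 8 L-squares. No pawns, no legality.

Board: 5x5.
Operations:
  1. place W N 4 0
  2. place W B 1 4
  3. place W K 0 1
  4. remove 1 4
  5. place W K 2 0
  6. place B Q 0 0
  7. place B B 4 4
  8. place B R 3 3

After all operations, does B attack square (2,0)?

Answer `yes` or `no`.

Answer: yes

Derivation:
Op 1: place WN@(4,0)
Op 2: place WB@(1,4)
Op 3: place WK@(0,1)
Op 4: remove (1,4)
Op 5: place WK@(2,0)
Op 6: place BQ@(0,0)
Op 7: place BB@(4,4)
Op 8: place BR@(3,3)
Per-piece attacks for B:
  BQ@(0,0): attacks (0,1) (1,0) (2,0) (1,1) (2,2) (3,3) [ray(0,1) blocked at (0,1); ray(1,0) blocked at (2,0); ray(1,1) blocked at (3,3)]
  BR@(3,3): attacks (3,4) (3,2) (3,1) (3,0) (4,3) (2,3) (1,3) (0,3)
  BB@(4,4): attacks (3,3) [ray(-1,-1) blocked at (3,3)]
B attacks (2,0): yes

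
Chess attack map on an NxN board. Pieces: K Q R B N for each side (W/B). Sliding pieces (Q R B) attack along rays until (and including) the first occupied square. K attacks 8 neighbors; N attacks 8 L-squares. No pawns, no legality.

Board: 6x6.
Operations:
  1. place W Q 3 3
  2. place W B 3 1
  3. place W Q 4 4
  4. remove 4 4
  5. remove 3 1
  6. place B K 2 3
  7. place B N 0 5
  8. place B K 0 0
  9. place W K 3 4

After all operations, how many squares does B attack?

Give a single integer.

Op 1: place WQ@(3,3)
Op 2: place WB@(3,1)
Op 3: place WQ@(4,4)
Op 4: remove (4,4)
Op 5: remove (3,1)
Op 6: place BK@(2,3)
Op 7: place BN@(0,5)
Op 8: place BK@(0,0)
Op 9: place WK@(3,4)
Per-piece attacks for B:
  BK@(0,0): attacks (0,1) (1,0) (1,1)
  BN@(0,5): attacks (1,3) (2,4)
  BK@(2,3): attacks (2,4) (2,2) (3,3) (1,3) (3,4) (3,2) (1,4) (1,2)
Union (11 distinct): (0,1) (1,0) (1,1) (1,2) (1,3) (1,4) (2,2) (2,4) (3,2) (3,3) (3,4)

Answer: 11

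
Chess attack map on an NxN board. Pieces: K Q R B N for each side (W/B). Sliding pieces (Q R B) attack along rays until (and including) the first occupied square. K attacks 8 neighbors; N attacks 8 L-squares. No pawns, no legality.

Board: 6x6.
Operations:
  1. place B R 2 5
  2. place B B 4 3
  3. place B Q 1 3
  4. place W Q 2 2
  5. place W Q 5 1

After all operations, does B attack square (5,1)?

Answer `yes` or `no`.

Op 1: place BR@(2,5)
Op 2: place BB@(4,3)
Op 3: place BQ@(1,3)
Op 4: place WQ@(2,2)
Op 5: place WQ@(5,1)
Per-piece attacks for B:
  BQ@(1,3): attacks (1,4) (1,5) (1,2) (1,1) (1,0) (2,3) (3,3) (4,3) (0,3) (2,4) (3,5) (2,2) (0,4) (0,2) [ray(1,0) blocked at (4,3); ray(1,-1) blocked at (2,2)]
  BR@(2,5): attacks (2,4) (2,3) (2,2) (3,5) (4,5) (5,5) (1,5) (0,5) [ray(0,-1) blocked at (2,2)]
  BB@(4,3): attacks (5,4) (5,2) (3,4) (2,5) (3,2) (2,1) (1,0) [ray(-1,1) blocked at (2,5)]
B attacks (5,1): no

Answer: no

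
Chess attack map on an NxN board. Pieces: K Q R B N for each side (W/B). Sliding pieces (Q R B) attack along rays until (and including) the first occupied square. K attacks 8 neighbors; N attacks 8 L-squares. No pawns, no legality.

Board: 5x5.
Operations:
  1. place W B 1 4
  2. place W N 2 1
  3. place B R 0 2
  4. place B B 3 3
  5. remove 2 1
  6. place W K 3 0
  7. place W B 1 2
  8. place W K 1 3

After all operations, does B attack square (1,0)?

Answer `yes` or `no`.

Answer: no

Derivation:
Op 1: place WB@(1,4)
Op 2: place WN@(2,1)
Op 3: place BR@(0,2)
Op 4: place BB@(3,3)
Op 5: remove (2,1)
Op 6: place WK@(3,0)
Op 7: place WB@(1,2)
Op 8: place WK@(1,3)
Per-piece attacks for B:
  BR@(0,2): attacks (0,3) (0,4) (0,1) (0,0) (1,2) [ray(1,0) blocked at (1,2)]
  BB@(3,3): attacks (4,4) (4,2) (2,4) (2,2) (1,1) (0,0)
B attacks (1,0): no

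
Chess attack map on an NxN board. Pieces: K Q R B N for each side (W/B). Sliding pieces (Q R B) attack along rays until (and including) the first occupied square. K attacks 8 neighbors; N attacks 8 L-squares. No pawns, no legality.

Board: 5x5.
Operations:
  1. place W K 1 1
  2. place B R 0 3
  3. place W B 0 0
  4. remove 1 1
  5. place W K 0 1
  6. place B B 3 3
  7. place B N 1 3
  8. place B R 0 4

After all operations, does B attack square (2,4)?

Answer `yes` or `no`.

Op 1: place WK@(1,1)
Op 2: place BR@(0,3)
Op 3: place WB@(0,0)
Op 4: remove (1,1)
Op 5: place WK@(0,1)
Op 6: place BB@(3,3)
Op 7: place BN@(1,3)
Op 8: place BR@(0,4)
Per-piece attacks for B:
  BR@(0,3): attacks (0,4) (0,2) (0,1) (1,3) [ray(0,1) blocked at (0,4); ray(0,-1) blocked at (0,1); ray(1,0) blocked at (1,3)]
  BR@(0,4): attacks (0,3) (1,4) (2,4) (3,4) (4,4) [ray(0,-1) blocked at (0,3)]
  BN@(1,3): attacks (3,4) (2,1) (3,2) (0,1)
  BB@(3,3): attacks (4,4) (4,2) (2,4) (2,2) (1,1) (0,0) [ray(-1,-1) blocked at (0,0)]
B attacks (2,4): yes

Answer: yes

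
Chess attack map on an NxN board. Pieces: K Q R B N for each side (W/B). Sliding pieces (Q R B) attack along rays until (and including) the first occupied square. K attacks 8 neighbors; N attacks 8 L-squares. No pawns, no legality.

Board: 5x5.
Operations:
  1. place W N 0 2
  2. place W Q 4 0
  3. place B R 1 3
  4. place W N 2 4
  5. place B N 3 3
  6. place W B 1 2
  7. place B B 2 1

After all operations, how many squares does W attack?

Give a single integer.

Op 1: place WN@(0,2)
Op 2: place WQ@(4,0)
Op 3: place BR@(1,3)
Op 4: place WN@(2,4)
Op 5: place BN@(3,3)
Op 6: place WB@(1,2)
Op 7: place BB@(2,1)
Per-piece attacks for W:
  WN@(0,2): attacks (1,4) (2,3) (1,0) (2,1)
  WB@(1,2): attacks (2,3) (3,4) (2,1) (0,3) (0,1) [ray(1,-1) blocked at (2,1)]
  WN@(2,4): attacks (3,2) (4,3) (1,2) (0,3)
  WQ@(4,0): attacks (4,1) (4,2) (4,3) (4,4) (3,0) (2,0) (1,0) (0,0) (3,1) (2,2) (1,3) [ray(-1,1) blocked at (1,3)]
Union (19 distinct): (0,0) (0,1) (0,3) (1,0) (1,2) (1,3) (1,4) (2,0) (2,1) (2,2) (2,3) (3,0) (3,1) (3,2) (3,4) (4,1) (4,2) (4,3) (4,4)

Answer: 19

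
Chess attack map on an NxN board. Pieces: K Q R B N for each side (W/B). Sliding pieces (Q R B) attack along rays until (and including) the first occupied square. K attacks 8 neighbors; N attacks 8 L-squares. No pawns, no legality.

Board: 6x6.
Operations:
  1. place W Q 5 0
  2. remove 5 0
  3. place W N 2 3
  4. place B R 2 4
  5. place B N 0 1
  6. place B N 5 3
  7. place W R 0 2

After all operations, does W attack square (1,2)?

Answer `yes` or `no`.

Op 1: place WQ@(5,0)
Op 2: remove (5,0)
Op 3: place WN@(2,3)
Op 4: place BR@(2,4)
Op 5: place BN@(0,1)
Op 6: place BN@(5,3)
Op 7: place WR@(0,2)
Per-piece attacks for W:
  WR@(0,2): attacks (0,3) (0,4) (0,5) (0,1) (1,2) (2,2) (3,2) (4,2) (5,2) [ray(0,-1) blocked at (0,1)]
  WN@(2,3): attacks (3,5) (4,4) (1,5) (0,4) (3,1) (4,2) (1,1) (0,2)
W attacks (1,2): yes

Answer: yes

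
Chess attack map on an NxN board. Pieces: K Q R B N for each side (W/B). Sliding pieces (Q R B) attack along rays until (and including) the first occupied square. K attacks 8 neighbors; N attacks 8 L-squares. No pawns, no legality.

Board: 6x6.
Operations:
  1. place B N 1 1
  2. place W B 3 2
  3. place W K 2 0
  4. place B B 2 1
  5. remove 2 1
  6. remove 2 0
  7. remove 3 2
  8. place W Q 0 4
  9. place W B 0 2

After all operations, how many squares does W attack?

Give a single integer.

Op 1: place BN@(1,1)
Op 2: place WB@(3,2)
Op 3: place WK@(2,0)
Op 4: place BB@(2,1)
Op 5: remove (2,1)
Op 6: remove (2,0)
Op 7: remove (3,2)
Op 8: place WQ@(0,4)
Op 9: place WB@(0,2)
Per-piece attacks for W:
  WB@(0,2): attacks (1,3) (2,4) (3,5) (1,1) [ray(1,-1) blocked at (1,1)]
  WQ@(0,4): attacks (0,5) (0,3) (0,2) (1,4) (2,4) (3,4) (4,4) (5,4) (1,5) (1,3) (2,2) (3,1) (4,0) [ray(0,-1) blocked at (0,2)]
Union (15 distinct): (0,2) (0,3) (0,5) (1,1) (1,3) (1,4) (1,5) (2,2) (2,4) (3,1) (3,4) (3,5) (4,0) (4,4) (5,4)

Answer: 15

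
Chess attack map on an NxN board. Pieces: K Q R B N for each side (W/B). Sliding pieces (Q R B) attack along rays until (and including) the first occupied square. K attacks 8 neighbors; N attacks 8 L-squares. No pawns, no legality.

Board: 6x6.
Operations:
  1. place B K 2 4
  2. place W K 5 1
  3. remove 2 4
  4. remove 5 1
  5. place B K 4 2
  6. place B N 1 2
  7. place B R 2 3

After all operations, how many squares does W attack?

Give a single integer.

Op 1: place BK@(2,4)
Op 2: place WK@(5,1)
Op 3: remove (2,4)
Op 4: remove (5,1)
Op 5: place BK@(4,2)
Op 6: place BN@(1,2)
Op 7: place BR@(2,3)
Per-piece attacks for W:
Union (0 distinct): (none)

Answer: 0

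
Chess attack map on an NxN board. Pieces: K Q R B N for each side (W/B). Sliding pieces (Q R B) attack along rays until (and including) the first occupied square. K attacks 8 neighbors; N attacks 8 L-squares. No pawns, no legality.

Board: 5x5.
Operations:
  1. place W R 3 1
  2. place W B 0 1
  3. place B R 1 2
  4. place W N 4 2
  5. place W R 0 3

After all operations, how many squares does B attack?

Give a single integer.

Op 1: place WR@(3,1)
Op 2: place WB@(0,1)
Op 3: place BR@(1,2)
Op 4: place WN@(4,2)
Op 5: place WR@(0,3)
Per-piece attacks for B:
  BR@(1,2): attacks (1,3) (1,4) (1,1) (1,0) (2,2) (3,2) (4,2) (0,2) [ray(1,0) blocked at (4,2)]
Union (8 distinct): (0,2) (1,0) (1,1) (1,3) (1,4) (2,2) (3,2) (4,2)

Answer: 8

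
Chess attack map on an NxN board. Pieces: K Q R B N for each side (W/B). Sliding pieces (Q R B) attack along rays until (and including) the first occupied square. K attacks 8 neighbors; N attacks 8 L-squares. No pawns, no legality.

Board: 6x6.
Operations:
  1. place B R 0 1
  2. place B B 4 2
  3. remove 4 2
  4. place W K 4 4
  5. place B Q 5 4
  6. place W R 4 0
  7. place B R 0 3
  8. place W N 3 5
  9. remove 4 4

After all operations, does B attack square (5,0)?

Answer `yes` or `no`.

Op 1: place BR@(0,1)
Op 2: place BB@(4,2)
Op 3: remove (4,2)
Op 4: place WK@(4,4)
Op 5: place BQ@(5,4)
Op 6: place WR@(4,0)
Op 7: place BR@(0,3)
Op 8: place WN@(3,5)
Op 9: remove (4,4)
Per-piece attacks for B:
  BR@(0,1): attacks (0,2) (0,3) (0,0) (1,1) (2,1) (3,1) (4,1) (5,1) [ray(0,1) blocked at (0,3)]
  BR@(0,3): attacks (0,4) (0,5) (0,2) (0,1) (1,3) (2,3) (3,3) (4,3) (5,3) [ray(0,-1) blocked at (0,1)]
  BQ@(5,4): attacks (5,5) (5,3) (5,2) (5,1) (5,0) (4,4) (3,4) (2,4) (1,4) (0,4) (4,5) (4,3) (3,2) (2,1) (1,0)
B attacks (5,0): yes

Answer: yes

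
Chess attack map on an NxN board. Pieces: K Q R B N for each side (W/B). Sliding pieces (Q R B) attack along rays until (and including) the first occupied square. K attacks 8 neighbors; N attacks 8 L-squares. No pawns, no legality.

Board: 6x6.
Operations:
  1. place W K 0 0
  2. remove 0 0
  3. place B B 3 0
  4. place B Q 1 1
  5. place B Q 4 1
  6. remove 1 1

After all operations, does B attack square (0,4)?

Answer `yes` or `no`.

Op 1: place WK@(0,0)
Op 2: remove (0,0)
Op 3: place BB@(3,0)
Op 4: place BQ@(1,1)
Op 5: place BQ@(4,1)
Op 6: remove (1,1)
Per-piece attacks for B:
  BB@(3,0): attacks (4,1) (2,1) (1,2) (0,3) [ray(1,1) blocked at (4,1)]
  BQ@(4,1): attacks (4,2) (4,3) (4,4) (4,5) (4,0) (5,1) (3,1) (2,1) (1,1) (0,1) (5,2) (5,0) (3,2) (2,3) (1,4) (0,5) (3,0) [ray(-1,-1) blocked at (3,0)]
B attacks (0,4): no

Answer: no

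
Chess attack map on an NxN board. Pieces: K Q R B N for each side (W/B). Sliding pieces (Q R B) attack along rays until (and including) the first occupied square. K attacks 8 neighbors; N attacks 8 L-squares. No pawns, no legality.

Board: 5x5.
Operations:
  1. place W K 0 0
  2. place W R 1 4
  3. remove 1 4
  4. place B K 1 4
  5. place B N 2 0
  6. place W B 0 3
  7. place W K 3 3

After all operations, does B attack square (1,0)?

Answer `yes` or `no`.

Answer: no

Derivation:
Op 1: place WK@(0,0)
Op 2: place WR@(1,4)
Op 3: remove (1,4)
Op 4: place BK@(1,4)
Op 5: place BN@(2,0)
Op 6: place WB@(0,3)
Op 7: place WK@(3,3)
Per-piece attacks for B:
  BK@(1,4): attacks (1,3) (2,4) (0,4) (2,3) (0,3)
  BN@(2,0): attacks (3,2) (4,1) (1,2) (0,1)
B attacks (1,0): no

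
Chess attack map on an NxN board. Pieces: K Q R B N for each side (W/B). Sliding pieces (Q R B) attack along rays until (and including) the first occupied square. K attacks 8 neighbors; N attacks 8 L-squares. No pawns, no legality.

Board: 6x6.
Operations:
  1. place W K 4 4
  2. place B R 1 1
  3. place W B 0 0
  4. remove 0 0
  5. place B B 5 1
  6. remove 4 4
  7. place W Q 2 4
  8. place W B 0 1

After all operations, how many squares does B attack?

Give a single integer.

Answer: 14

Derivation:
Op 1: place WK@(4,4)
Op 2: place BR@(1,1)
Op 3: place WB@(0,0)
Op 4: remove (0,0)
Op 5: place BB@(5,1)
Op 6: remove (4,4)
Op 7: place WQ@(2,4)
Op 8: place WB@(0,1)
Per-piece attacks for B:
  BR@(1,1): attacks (1,2) (1,3) (1,4) (1,5) (1,0) (2,1) (3,1) (4,1) (5,1) (0,1) [ray(1,0) blocked at (5,1); ray(-1,0) blocked at (0,1)]
  BB@(5,1): attacks (4,2) (3,3) (2,4) (4,0) [ray(-1,1) blocked at (2,4)]
Union (14 distinct): (0,1) (1,0) (1,2) (1,3) (1,4) (1,5) (2,1) (2,4) (3,1) (3,3) (4,0) (4,1) (4,2) (5,1)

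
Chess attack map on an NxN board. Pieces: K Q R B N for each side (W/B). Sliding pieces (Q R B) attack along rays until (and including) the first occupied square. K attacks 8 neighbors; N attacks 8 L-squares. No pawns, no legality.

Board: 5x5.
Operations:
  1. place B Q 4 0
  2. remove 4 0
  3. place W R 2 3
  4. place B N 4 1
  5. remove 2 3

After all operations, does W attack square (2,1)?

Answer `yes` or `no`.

Answer: no

Derivation:
Op 1: place BQ@(4,0)
Op 2: remove (4,0)
Op 3: place WR@(2,3)
Op 4: place BN@(4,1)
Op 5: remove (2,3)
Per-piece attacks for W:
W attacks (2,1): no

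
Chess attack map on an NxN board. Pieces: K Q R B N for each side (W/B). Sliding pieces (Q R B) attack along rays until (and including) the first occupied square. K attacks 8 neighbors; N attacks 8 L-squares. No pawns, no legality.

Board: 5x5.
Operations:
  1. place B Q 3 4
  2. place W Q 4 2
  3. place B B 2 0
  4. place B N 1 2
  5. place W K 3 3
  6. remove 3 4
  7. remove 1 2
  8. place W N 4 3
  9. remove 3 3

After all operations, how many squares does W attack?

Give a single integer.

Answer: 11

Derivation:
Op 1: place BQ@(3,4)
Op 2: place WQ@(4,2)
Op 3: place BB@(2,0)
Op 4: place BN@(1,2)
Op 5: place WK@(3,3)
Op 6: remove (3,4)
Op 7: remove (1,2)
Op 8: place WN@(4,3)
Op 9: remove (3,3)
Per-piece attacks for W:
  WQ@(4,2): attacks (4,3) (4,1) (4,0) (3,2) (2,2) (1,2) (0,2) (3,3) (2,4) (3,1) (2,0) [ray(0,1) blocked at (4,3); ray(-1,-1) blocked at (2,0)]
  WN@(4,3): attacks (2,4) (3,1) (2,2)
Union (11 distinct): (0,2) (1,2) (2,0) (2,2) (2,4) (3,1) (3,2) (3,3) (4,0) (4,1) (4,3)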